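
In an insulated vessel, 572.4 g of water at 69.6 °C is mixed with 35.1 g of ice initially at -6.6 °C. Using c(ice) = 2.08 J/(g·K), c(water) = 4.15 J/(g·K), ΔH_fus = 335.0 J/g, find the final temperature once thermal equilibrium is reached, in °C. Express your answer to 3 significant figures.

Heat to bring ice to 0 °C and melt it: q₁ = 35.1×2.08×6.6 + 35.1×335.0 = 12240 J
Heat the water can supply cooling to 0 °C: 572.4×4.15×69.6 = 165332 J > q₁, so all ice melts.
Energy balance: 572.4×4.15×(69.6 − T) = 12240 + 35.1×4.15×(T − 0)
2375.46(69.6 − T) = 12240 + 145.665 T
165332 − 12240 = 2521.125 T
T = 153092 / 2521.125 = 60.72 °C

T_f = 60.7 °C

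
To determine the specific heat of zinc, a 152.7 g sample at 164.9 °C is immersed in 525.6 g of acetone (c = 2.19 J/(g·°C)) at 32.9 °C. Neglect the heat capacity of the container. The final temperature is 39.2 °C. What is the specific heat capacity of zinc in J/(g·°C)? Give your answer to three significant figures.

q_gained = (525.6 × 2.19) × (39.2 − 32.9) = 7252 J
q_lost = 152.7 × c × (164.9 − 39.2) = 19194.39 c
Set equal: c = 7252 / 19194.39 = 0.378 J/(g·°C)

c = 0.378 J/(g·°C)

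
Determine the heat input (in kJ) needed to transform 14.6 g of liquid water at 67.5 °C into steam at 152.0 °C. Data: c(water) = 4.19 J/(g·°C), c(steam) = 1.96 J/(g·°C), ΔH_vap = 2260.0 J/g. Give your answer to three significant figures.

q1 (heat water 67.5→100.0 °C): 14.6 × 4.19 × 32.5 = 1988 J
q2 (vaporize at 100 °C): 14.6 × 2260.0 = 32996 J
q3 (heat steam 100.0→152.0 °C): 14.6 × 1.96 × 52.0 = 1488 J
Total: 1988 + 32996 + 1488 = 36472 J = 36.5 kJ

q = 36.5 kJ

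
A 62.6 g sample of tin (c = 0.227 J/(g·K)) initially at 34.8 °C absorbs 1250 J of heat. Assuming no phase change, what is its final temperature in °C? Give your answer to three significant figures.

T_f = 123 °C

ΔT = q / (m c) = 1250 / (62.6 × 0.227) = 87.96 °C
T_f = 34.8 + 87.96 = 122.76 °C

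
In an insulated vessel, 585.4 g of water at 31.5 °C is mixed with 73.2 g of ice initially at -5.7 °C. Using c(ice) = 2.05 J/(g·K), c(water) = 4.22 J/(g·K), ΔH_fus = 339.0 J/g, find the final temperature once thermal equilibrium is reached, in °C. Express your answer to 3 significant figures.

Heat to bring ice to 0 °C and melt it: q₁ = 73.2×2.05×5.7 + 73.2×339.0 = 25670 J
Heat the water can supply cooling to 0 °C: 585.4×4.22×31.5 = 77817.2 J > q₁, so all ice melts.
Energy balance: 585.4×4.22×(31.5 − T) = 25670 + 73.2×4.22×(T − 0)
2470.388(31.5 − T) = 25670 + 308.904 T
77817.2 − 25670 = 2779.292 T
T = 52147.2 / 2779.292 = 18.76 °C

T_f = 18.8 °C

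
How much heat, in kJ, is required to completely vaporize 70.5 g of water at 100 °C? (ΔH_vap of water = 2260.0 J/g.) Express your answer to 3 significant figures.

q = m × ΔH_vap = 70.5 × 2260.0 = 159300 J = 159 kJ

q = 159 kJ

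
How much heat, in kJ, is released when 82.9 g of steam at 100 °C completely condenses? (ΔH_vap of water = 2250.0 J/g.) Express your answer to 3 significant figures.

q = m × ΔH_vap = 82.9 × 2250.0 = 186500 J = 187 kJ

q = 187 kJ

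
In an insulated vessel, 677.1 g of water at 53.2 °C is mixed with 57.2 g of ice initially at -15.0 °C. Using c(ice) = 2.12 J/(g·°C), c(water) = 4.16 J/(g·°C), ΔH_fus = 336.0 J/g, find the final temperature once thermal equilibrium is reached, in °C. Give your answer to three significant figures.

T_f = 42.2 °C

Heat to bring ice to 0 °C and melt it: q₁ = 57.2×2.12×15.0 + 57.2×336.0 = 21038 J
Heat the water can supply cooling to 0 °C: 677.1×4.16×53.2 = 149850 J > q₁, so all ice melts.
Energy balance: 677.1×4.16×(53.2 − T) = 21038 + 57.2×4.16×(T − 0)
2816.736(53.2 − T) = 21038 + 237.952 T
149850 − 21038 = 3054.688 T
T = 128812 / 3054.688 = 42.17 °C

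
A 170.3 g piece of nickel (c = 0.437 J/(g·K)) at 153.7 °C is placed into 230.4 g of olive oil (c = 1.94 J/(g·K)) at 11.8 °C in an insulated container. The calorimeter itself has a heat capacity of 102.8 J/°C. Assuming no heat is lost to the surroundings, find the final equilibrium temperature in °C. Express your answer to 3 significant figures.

T_f = 28.7 °C

Heat lost by nickel = heat gained by olive oil + calorimeter.
(170.3)(0.437)(153.7 − T) = [(230.4)(1.94) + 102.8](T − 11.8)
74.4211 (153.7 − T) = 549.776 (T − 11.8)
11439 − 74.4211 T = 549.776 T − 6487.4
17926.4 = 624.1971 T
T = 28.72 °C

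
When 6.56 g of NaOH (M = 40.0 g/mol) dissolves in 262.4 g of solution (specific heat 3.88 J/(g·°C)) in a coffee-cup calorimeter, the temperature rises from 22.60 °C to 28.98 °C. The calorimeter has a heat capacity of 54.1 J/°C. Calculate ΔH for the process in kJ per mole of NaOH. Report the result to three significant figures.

ΔH = -41.7 kJ/mol

|ΔT| = |28.98 − 22.60| = 6.38 °C
|q_surr| = (262.4 × 3.88 + 54.1) × 6.38 = 1072.212 × 6.38 = 6841 J
n(NaOH) = 6.56 / 40.0 = 0.1640 mol
Temperature rose, so q_rxn = −|q_surr| = -6.841 kJ
ΔH = q_rxn / n = -41.71 kJ/mol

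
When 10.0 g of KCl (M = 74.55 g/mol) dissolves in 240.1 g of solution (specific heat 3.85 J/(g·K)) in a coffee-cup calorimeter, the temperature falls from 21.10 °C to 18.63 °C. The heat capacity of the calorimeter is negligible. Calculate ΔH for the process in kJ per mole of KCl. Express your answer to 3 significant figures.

|ΔT| = |18.63 − 21.10| = 2.47 °C
|q_surr| = (240.1 × 3.85) × 2.47 = 924.385 × 2.47 = 2283 J
n(KCl) = 10.0 / 74.55 = 0.1341 mol
Temperature fell, so q_rxn = +|q_surr| = 2.283 kJ
ΔH = q_rxn / n = 17.02 kJ/mol

ΔH = 17.0 kJ/mol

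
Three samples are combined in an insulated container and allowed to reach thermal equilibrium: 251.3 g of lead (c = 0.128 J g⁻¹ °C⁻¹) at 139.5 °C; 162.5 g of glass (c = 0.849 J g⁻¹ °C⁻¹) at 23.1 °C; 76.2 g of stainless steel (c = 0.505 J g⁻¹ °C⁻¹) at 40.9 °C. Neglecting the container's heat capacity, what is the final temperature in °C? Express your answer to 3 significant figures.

Σ mᵢcᵢ(T − Tᵢ) = 0  ⇒  T = Σ mᵢcᵢTᵢ / Σ mᵢcᵢ
Σ mᵢcᵢ = 251.3×0.128 + 162.5×0.849 + 76.2×0.505 = 208.6099
Σ mᵢcᵢTᵢ = 32.1664×139.5 + 137.9625×23.1 + 38.481×40.9 = 9248.0
T = 9248.0 / 208.6099 = 44.33 °C

T_f = 44.3 °C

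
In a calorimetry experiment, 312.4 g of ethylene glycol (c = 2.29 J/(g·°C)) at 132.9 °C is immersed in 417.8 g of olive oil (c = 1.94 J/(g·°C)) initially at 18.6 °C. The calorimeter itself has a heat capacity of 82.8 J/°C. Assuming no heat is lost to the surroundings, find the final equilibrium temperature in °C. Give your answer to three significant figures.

Heat lost by ethylene glycol = heat gained by olive oil + calorimeter.
(312.4)(2.29)(132.9 − T) = [(417.8)(1.94) + 82.8](T − 18.6)
715.396 (132.9 − T) = 893.332 (T − 18.6)
95076 − 715.396 T = 893.332 T − 16616
111692 = 1608.728 T
T = 69.43 °C

T_f = 69.4 °C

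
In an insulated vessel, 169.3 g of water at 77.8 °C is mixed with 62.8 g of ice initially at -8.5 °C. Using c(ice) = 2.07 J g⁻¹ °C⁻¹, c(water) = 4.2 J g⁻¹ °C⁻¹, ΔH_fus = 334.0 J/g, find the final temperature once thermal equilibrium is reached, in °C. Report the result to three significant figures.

Heat to bring ice to 0 °C and melt it: q₁ = 62.8×2.07×8.5 + 62.8×334.0 = 22080 J
Heat the water can supply cooling to 0 °C: 169.3×4.2×77.8 = 55320.5 J > q₁, so all ice melts.
Energy balance: 169.3×4.2×(77.8 − T) = 22080 + 62.8×4.2×(T − 0)
711.06(77.8 − T) = 22080 + 263.76 T
55320.5 − 22080 = 974.82 T
T = 33240.5 / 974.82 = 34.10 °C

T_f = 34.1 °C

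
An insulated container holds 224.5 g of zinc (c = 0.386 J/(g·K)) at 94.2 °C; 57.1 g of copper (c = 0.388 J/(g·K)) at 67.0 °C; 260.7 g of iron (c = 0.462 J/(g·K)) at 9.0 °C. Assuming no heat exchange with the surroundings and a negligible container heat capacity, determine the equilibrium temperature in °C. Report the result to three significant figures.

Σ mᵢcᵢ(T − Tᵢ) = 0  ⇒  T = Σ mᵢcᵢTᵢ / Σ mᵢcᵢ
Σ mᵢcᵢ = 224.5×0.386 + 57.1×0.388 + 260.7×0.462 = 229.2552
Σ mᵢcᵢTᵢ = 86.657×94.2 + 22.1548×67.0 + 120.4434×9.0 = 10731
T = 10731 / 229.2552 = 46.81 °C

T_f = 46.8 °C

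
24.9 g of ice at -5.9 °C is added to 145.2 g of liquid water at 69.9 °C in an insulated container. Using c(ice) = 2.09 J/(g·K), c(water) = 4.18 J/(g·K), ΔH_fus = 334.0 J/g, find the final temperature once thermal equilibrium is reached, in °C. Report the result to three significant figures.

Heat to bring ice to 0 °C and melt it: q₁ = 24.9×2.09×5.9 + 24.9×334.0 = 8623.6 J
Heat the water can supply cooling to 0 °C: 145.2×4.18×69.9 = 42424.8 J > q₁, so all ice melts.
Energy balance: 145.2×4.18×(69.9 − T) = 8623.6 + 24.9×4.18×(T − 0)
606.936(69.9 − T) = 8623.6 + 104.082 T
42424.8 − 8623.6 = 711.018 T
T = 33801.2 / 711.018 = 47.54 °C

T_f = 47.5 °C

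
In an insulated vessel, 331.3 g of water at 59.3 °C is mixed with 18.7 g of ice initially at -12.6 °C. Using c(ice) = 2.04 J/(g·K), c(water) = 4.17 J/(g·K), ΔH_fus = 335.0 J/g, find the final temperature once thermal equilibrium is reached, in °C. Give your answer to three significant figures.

Heat to bring ice to 0 °C and melt it: q₁ = 18.7×2.04×12.6 + 18.7×335.0 = 6745.2 J
Heat the water can supply cooling to 0 °C: 331.3×4.17×59.3 = 81924.2 J > q₁, so all ice melts.
Energy balance: 331.3×4.17×(59.3 − T) = 6745.2 + 18.7×4.17×(T − 0)
1381.521(59.3 − T) = 6745.2 + 77.979 T
81924.2 − 6745.2 = 1459.500 T
T = 75179.0 / 1459.500 = 51.51 °C

T_f = 51.5 °C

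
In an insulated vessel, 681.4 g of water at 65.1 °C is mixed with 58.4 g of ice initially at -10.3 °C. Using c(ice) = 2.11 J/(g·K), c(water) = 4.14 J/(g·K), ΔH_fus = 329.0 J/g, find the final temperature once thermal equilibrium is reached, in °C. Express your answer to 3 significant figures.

Heat to bring ice to 0 °C and melt it: q₁ = 58.4×2.11×10.3 + 58.4×329.0 = 20483 J
Heat the water can supply cooling to 0 °C: 681.4×4.14×65.1 = 183647 J > q₁, so all ice melts.
Energy balance: 681.4×4.14×(65.1 − T) = 20483 + 58.4×4.14×(T − 0)
2820.996(65.1 − T) = 20483 + 241.776 T
183647 − 20483 = 3062.772 T
T = 163164 / 3062.772 = 53.27 °C

T_f = 53.3 °C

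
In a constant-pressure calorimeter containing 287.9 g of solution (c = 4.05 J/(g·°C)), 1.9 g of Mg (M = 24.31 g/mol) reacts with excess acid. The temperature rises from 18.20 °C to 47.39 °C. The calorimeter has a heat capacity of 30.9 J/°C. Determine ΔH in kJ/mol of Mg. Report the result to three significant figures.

ΔH = -447 kJ/mol

|ΔT| = |47.39 − 18.20| = 29.19 °C
|q_surr| = (287.9 × 4.05 + 30.9) × 29.19 = 1196.895 × 29.19 = 34940 J
n(Mg) = 1.9 / 24.31 = 0.07816 mol
Temperature rose, so q_rxn = −|q_surr| = -34.94 kJ
ΔH = q_rxn / n = -447.0 kJ/mol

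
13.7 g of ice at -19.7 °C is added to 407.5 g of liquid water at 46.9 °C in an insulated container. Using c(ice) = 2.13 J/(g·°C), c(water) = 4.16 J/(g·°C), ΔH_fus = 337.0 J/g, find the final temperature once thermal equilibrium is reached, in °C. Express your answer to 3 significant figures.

T_f = 42.4 °C

Heat to bring ice to 0 °C and melt it: q₁ = 13.7×2.13×19.7 + 13.7×337.0 = 5191.8 J
Heat the water can supply cooling to 0 °C: 407.5×4.16×46.9 = 79504.9 J > q₁, so all ice melts.
Energy balance: 407.5×4.16×(46.9 − T) = 5191.8 + 13.7×4.16×(T − 0)
1695.2(46.9 − T) = 5191.8 + 56.992 T
79504.9 − 5191.8 = 1752.192 T
T = 74313.1 / 1752.192 = 42.41 °C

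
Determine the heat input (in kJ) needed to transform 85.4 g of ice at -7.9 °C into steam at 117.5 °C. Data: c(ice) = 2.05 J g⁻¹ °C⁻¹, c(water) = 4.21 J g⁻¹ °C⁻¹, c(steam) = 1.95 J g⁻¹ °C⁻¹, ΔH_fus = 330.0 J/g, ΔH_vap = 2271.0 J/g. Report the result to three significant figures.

q = 262 kJ

q1 (heat ice -7.9→0.0 °C): 85.4 × 2.05 × 7.9 = 1383 J
q2 (melt at 0 °C): 85.4 × 330.0 = 28182 J
q3 (heat water 0.0→100.0 °C): 85.4 × 4.21 × 100.0 = 35953 J
q4 (vaporize at 100 °C): 85.4 × 2271.0 = 193943 J
q5 (heat steam 100.0→117.5 °C): 85.4 × 1.95 × 17.5 = 2914 J
Total: 1383 + 28182 + 35953 + 193943 + 2914 = 262375 J = 262 kJ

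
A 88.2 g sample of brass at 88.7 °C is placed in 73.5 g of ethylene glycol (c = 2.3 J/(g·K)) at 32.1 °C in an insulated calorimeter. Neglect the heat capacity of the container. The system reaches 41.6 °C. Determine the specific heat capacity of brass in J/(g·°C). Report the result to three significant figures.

c = 0.387 J/(g·°C)

q_gained = (73.5 × 2.3) × (41.6 − 32.1) = 1606 J
q_lost = 88.2 × c × (88.7 − 41.6) = 4154.22 c
Set equal: c = 1606 / 4154.22 = 0.387 J/(g·°C)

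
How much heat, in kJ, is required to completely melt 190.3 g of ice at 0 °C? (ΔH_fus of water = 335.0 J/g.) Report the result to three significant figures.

q = 63.8 kJ

q = m × ΔH_fus = 190.3 × 335.0 = 63750 J = 63.8 kJ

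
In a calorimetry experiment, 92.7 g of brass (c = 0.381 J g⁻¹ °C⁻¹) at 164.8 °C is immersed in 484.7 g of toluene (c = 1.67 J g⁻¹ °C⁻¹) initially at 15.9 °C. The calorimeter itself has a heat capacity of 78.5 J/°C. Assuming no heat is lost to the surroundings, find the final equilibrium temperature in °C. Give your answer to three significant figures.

Heat lost by brass = heat gained by toluene + calorimeter.
(92.7)(0.381)(164.8 − T) = [(484.7)(1.67) + 78.5](T − 15.9)
35.3187 (164.8 − T) = 887.949 (T − 15.9)
5820.5 − 35.3187 T = 887.949 T − 14118
19938.5 = 923.2677 T
T = 21.60 °C

T_f = 21.6 °C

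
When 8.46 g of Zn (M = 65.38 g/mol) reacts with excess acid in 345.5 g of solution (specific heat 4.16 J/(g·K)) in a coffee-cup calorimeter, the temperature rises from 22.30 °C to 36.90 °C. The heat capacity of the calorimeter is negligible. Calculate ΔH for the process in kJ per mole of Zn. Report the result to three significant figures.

|ΔT| = |36.90 − 22.30| = 14.60 °C
|q_surr| = (345.5 × 4.16) × 14.60 = 1437.28 × 14.60 = 20980 J
n(Zn) = 8.46 / 65.38 = 0.1294 mol
Temperature rose, so q_rxn = −|q_surr| = -20.98 kJ
ΔH = q_rxn / n = -162.1 kJ/mol

ΔH = -162 kJ/mol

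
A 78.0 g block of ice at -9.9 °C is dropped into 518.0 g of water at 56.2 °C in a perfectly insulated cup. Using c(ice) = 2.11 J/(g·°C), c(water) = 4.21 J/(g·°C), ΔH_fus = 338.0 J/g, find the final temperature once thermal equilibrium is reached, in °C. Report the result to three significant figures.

T_f = 37.7 °C

Heat to bring ice to 0 °C and melt it: q₁ = 78.0×2.11×9.9 + 78.0×338.0 = 27993 J
Heat the water can supply cooling to 0 °C: 518.0×4.21×56.2 = 122560 J > q₁, so all ice melts.
Energy balance: 518.0×4.21×(56.2 − T) = 27993 + 78.0×4.21×(T − 0)
2180.78(56.2 − T) = 27993 + 328.38 T
122560 − 27993 = 2509.16 T
T = 94567 / 2509.16 = 37.69 °C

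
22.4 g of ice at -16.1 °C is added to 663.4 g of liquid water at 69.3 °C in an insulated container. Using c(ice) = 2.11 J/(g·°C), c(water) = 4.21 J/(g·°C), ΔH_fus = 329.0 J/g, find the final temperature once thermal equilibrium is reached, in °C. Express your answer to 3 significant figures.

T_f = 64.2 °C

Heat to bring ice to 0 °C and melt it: q₁ = 22.4×2.11×16.1 + 22.4×329.0 = 8130.6 J
Heat the water can supply cooling to 0 °C: 663.4×4.21×69.3 = 193549 J > q₁, so all ice melts.
Energy balance: 663.4×4.21×(69.3 − T) = 8130.6 + 22.4×4.21×(T − 0)
2792.914(69.3 − T) = 8130.6 + 94.304 T
193549 − 8130.6 = 2887.218 T
T = 185418.4 / 2887.218 = 64.22 °C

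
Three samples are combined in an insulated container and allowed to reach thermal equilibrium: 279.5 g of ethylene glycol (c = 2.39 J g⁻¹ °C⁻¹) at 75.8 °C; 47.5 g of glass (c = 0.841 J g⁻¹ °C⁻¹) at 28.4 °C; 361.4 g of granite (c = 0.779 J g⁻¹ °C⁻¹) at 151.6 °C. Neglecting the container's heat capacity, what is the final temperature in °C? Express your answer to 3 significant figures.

Σ mᵢcᵢ(T − Tᵢ) = 0  ⇒  T = Σ mᵢcᵢTᵢ / Σ mᵢcᵢ
Σ mᵢcᵢ = 279.5×2.39 + 47.5×0.841 + 361.4×0.779 = 989.4831
Σ mᵢcᵢTᵢ = 668.005×75.8 + 39.9475×28.4 + 281.5306×151.6 = 94449
T = 94449 / 989.4831 = 95.45 °C

T_f = 95.5 °C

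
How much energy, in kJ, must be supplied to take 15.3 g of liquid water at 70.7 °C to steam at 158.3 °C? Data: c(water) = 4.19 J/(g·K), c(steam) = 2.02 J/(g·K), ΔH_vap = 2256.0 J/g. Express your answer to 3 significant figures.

q1 (heat water 70.7→100.0 °C): 15.3 × 4.19 × 29.3 = 1878 J
q2 (vaporize at 100 °C): 15.3 × 2256.0 = 34517 J
q3 (heat steam 100.0→158.3 °C): 15.3 × 2.02 × 58.3 = 1802 J
Total: 1878 + 34517 + 1802 = 38197 J = 38.2 kJ

q = 38.2 kJ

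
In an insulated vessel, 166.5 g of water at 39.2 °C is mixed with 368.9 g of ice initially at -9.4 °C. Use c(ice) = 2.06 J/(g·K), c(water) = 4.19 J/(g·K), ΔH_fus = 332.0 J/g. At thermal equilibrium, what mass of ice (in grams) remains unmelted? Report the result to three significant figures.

Heat to warm all ice to 0 °C: 368.9×2.06×9.4 = 7143.4 J
Heat released by water cooling to 0 °C: 166.5×4.19×39.2 = 27347 J
27347 J < 7143.4 + 368.9×332.0 = 129618.2 J, so not all ice melts; final T = 0 °C.
Heat left for melting: 27347 − 7143.4 = 20203.6 J
Mass melted = 20203.6 / 332.0 = 60.85 g
Ice remaining = 368.9 − 60.85 = 308.05 g

m_ice remaining = 308 g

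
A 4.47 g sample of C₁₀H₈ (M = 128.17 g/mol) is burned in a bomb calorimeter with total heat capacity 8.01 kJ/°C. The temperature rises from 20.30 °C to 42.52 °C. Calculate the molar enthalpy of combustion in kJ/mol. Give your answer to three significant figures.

ΔH = -5100 kJ/mol

ΔT = 42.52 − 20.30 = 22.22 °C
q_cal = C_cal × ΔT = 8.01 × 22.22 = 177.9822 kJ
n = 4.47 / 128.17 = 0.03488 mol
q_rxn = −q_cal = -177.9822 kJ
ΔH = -177.9822 / 0.03488 = -5103 kJ/mol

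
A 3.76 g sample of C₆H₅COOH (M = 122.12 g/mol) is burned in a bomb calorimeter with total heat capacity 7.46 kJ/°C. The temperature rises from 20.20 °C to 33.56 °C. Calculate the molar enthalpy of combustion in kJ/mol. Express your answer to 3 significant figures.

ΔH = -3240 kJ/mol

ΔT = 33.56 − 20.20 = 13.36 °C
q_cal = C_cal × ΔT = 7.46 × 13.36 = 99.6656 kJ
n = 3.76 / 122.12 = 0.03079 mol
q_rxn = −q_cal = -99.6656 kJ
ΔH = -99.6656 / 0.03079 = -3237 kJ/mol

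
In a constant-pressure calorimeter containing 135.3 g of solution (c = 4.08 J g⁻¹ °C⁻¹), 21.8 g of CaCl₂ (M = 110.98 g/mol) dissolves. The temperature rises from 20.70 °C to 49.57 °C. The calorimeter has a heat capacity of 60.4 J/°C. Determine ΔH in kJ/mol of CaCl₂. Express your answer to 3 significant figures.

|ΔT| = |49.57 − 20.70| = 28.87 °C
|q_surr| = (135.3 × 4.08 + 60.4) × 28.87 = 612.424 × 28.87 = 17680 J
n(CaCl₂) = 21.8 / 110.98 = 0.1964 mol
Temperature rose, so q_rxn = −|q_surr| = -17.68 kJ
ΔH = q_rxn / n = -90.02 kJ/mol

ΔH = -90.0 kJ/mol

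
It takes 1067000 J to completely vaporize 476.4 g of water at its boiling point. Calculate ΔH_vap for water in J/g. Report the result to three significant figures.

ΔH_vap = q / m = 1067000 / 476.4 = 2240 J/g

ΔH_vap = 2240 J/g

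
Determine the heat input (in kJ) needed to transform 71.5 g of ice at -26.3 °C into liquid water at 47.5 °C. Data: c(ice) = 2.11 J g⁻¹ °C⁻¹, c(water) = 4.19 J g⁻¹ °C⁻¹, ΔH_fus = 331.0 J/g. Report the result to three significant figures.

q1 (heat ice -26.3→0.0 °C): 71.5 × 2.11 × 26.3 = 3968 J
q2 (melt at 0 °C): 71.5 × 331.0 = 23667 J
q3 (heat water 0.0→47.5 °C): 71.5 × 4.19 × 47.5 = 14230 J
Total: 3968 + 23667 + 14230 = 41865 J = 41.9 kJ

q = 41.9 kJ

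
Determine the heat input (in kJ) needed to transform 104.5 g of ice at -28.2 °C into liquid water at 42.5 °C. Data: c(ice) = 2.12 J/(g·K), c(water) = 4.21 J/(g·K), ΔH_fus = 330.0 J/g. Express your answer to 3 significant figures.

q1 (heat ice -28.2→0.0 °C): 104.5 × 2.12 × 28.2 = 6247 J
q2 (melt at 0 °C): 104.5 × 330.0 = 34485 J
q3 (heat water 0.0→42.5 °C): 104.5 × 4.21 × 42.5 = 18698 J
Total: 6247 + 34485 + 18698 = 59430 J = 59.4 kJ

q = 59.4 kJ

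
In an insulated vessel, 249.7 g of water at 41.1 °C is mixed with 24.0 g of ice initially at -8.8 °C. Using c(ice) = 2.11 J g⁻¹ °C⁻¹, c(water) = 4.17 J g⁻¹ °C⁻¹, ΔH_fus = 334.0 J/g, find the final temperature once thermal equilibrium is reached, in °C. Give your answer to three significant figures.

T_f = 30.1 °C

Heat to bring ice to 0 °C and melt it: q₁ = 24.0×2.11×8.8 + 24.0×334.0 = 8461.6 J
Heat the water can supply cooling to 0 °C: 249.7×4.17×41.1 = 42795.3 J > q₁, so all ice melts.
Energy balance: 249.7×4.17×(41.1 − T) = 8461.6 + 24.0×4.17×(T − 0)
1041.249(41.1 − T) = 8461.6 + 100.08 T
42795.3 − 8461.6 = 1141.329 T
T = 34333.7 / 1141.329 = 30.08 °C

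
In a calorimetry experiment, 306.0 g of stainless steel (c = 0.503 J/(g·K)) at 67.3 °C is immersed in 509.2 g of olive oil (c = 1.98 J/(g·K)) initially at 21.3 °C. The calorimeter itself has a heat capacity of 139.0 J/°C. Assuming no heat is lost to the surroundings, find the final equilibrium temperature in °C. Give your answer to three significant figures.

T_f = 26.7 °C

Heat lost by stainless steel = heat gained by olive oil + calorimeter.
(306.0)(0.503)(67.3 − T) = [(509.2)(1.98) + 139.0](T − 21.3)
153.918 (67.3 − T) = 1147.216 (T − 21.3)
10359 − 153.918 T = 1147.216 T − 24436
34795 = 1301.134 T
T = 26.74 °C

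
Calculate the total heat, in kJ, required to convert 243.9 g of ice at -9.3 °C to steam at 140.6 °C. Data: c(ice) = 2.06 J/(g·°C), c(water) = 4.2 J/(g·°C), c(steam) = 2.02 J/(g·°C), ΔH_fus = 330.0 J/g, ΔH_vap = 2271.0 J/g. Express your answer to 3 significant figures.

q1 (heat ice -9.3→0.0 °C): 243.9 × 2.06 × 9.3 = 4673 J
q2 (melt at 0 °C): 243.9 × 330.0 = 80487 J
q3 (heat water 0.0→100.0 °C): 243.9 × 4.2 × 100.0 = 102438 J
q4 (vaporize at 100 °C): 243.9 × 2271.0 = 553897 J
q5 (heat steam 100.0→140.6 °C): 243.9 × 2.02 × 40.6 = 20003 J
Total: 4673 + 80487 + 102438 + 553897 + 20003 = 761498 J = 761 kJ

q = 761 kJ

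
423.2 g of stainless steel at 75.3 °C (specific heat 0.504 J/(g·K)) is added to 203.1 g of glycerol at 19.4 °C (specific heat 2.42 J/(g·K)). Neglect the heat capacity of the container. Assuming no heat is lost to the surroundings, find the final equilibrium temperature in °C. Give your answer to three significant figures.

Heat lost by stainless steel = heat gained by glycerol.
(423.2)(0.504)(75.3 − T) = (203.1)(2.42)(T − 19.4)
213.2928 (75.3 − T) = 491.502 (T − 19.4)
16061 − 213.2928 T = 491.502 T − 9535.1
25596.1 = 704.7948 T
T = 36.32 °C

T_f = 36.3 °C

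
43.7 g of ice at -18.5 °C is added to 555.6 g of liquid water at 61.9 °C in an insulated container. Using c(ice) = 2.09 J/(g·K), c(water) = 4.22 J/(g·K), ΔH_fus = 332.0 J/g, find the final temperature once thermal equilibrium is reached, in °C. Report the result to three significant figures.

Heat to bring ice to 0 °C and melt it: q₁ = 43.7×2.09×18.5 + 43.7×332.0 = 16198 J
Heat the water can supply cooling to 0 °C: 555.6×4.22×61.9 = 145133 J > q₁, so all ice melts.
Energy balance: 555.6×4.22×(61.9 − T) = 16198 + 43.7×4.22×(T − 0)
2344.632(61.9 − T) = 16198 + 184.414 T
145133 − 16198 = 2529.046 T
T = 128935 / 2529.046 = 50.98 °C

T_f = 51.0 °C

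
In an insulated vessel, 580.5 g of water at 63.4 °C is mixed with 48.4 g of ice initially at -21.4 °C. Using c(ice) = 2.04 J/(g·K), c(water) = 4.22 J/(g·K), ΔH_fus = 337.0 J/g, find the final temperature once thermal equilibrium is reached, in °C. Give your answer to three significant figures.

Heat to bring ice to 0 °C and melt it: q₁ = 48.4×2.04×21.4 + 48.4×337.0 = 18424 J
Heat the water can supply cooling to 0 °C: 580.5×4.22×63.4 = 155312 J > q₁, so all ice melts.
Energy balance: 580.5×4.22×(63.4 − T) = 18424 + 48.4×4.22×(T − 0)
2449.71(63.4 − T) = 18424 + 204.248 T
155312 − 18424 = 2653.958 T
T = 136888 / 2653.958 = 51.58 °C

T_f = 51.6 °C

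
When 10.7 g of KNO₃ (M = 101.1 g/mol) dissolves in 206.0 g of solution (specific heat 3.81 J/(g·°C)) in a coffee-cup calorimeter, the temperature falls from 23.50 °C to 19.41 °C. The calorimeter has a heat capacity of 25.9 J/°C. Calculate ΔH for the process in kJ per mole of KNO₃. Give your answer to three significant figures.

ΔH = 31.3 kJ/mol

|ΔT| = |19.41 − 23.50| = 4.09 °C
|q_surr| = (206.0 × 3.81 + 25.9) × 4.09 = 810.76 × 4.09 = 3316 J
n(KNO₃) = 10.7 / 101.1 = 0.1058 mol
Temperature fell, so q_rxn = +|q_surr| = 3.316 kJ
ΔH = q_rxn / n = 31.34 kJ/mol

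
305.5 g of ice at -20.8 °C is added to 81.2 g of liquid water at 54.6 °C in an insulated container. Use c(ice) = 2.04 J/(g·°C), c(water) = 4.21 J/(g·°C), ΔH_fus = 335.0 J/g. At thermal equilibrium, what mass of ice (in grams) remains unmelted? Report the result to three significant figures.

Heat to warm all ice to 0 °C: 305.5×2.04×20.8 = 12963 J
Heat released by water cooling to 0 °C: 81.2×4.21×54.6 = 18665 J
18665 J < 12963 + 305.5×335.0 = 115305.5 J, so not all ice melts; final T = 0 °C.
Heat left for melting: 18665 − 12963 = 5702 J
Mass melted = 5702 / 335.0 = 17.02 g
Ice remaining = 305.5 − 17.02 = 288.48 g

m_ice remaining = 288 g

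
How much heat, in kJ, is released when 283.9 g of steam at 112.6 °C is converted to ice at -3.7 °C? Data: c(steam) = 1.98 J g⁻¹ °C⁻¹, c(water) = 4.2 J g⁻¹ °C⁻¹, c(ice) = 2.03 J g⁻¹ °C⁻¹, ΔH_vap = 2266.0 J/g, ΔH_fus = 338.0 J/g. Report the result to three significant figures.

q1 (cool steam 112.6→100 °C): 283.9 × 1.98 × 12.6 = 7083 J
q2 (condense at 100 °C): 283.9 × 2266.0 = 643317 J
q3 (cool water 100→0 °C): 283.9 × 4.2 × 100.0 = 119238 J
q4 (freeze at 0 °C): 283.9 × 338.0 = 95958 J
q5 (cool ice 0→-3.7 °C): 283.9 × 2.03 × 3.7 = 2132 J
Total: 7083 + 643317 + 119238 + 95958 + 2132 = 867728 J = 868 kJ

q = 868 kJ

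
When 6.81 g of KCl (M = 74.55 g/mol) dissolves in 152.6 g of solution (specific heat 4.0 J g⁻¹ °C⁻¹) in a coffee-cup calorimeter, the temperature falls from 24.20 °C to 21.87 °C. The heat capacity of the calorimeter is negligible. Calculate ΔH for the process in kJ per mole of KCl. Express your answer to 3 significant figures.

|ΔT| = |21.87 − 24.20| = 2.33 °C
|q_surr| = (152.6 × 4.0) × 2.33 = 610.4 × 2.33 = 1422 J
n(KCl) = 6.81 / 74.55 = 0.09135 mol
Temperature fell, so q_rxn = +|q_surr| = 1.422 kJ
ΔH = q_rxn / n = 15.57 kJ/mol

ΔH = 15.6 kJ/mol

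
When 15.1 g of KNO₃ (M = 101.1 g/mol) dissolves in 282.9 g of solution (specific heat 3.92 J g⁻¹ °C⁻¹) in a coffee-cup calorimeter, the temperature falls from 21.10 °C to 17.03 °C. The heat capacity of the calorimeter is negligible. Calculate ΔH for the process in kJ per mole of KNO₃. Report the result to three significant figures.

|ΔT| = |17.03 − 21.10| = 4.07 °C
|q_surr| = (282.9 × 3.92) × 4.07 = 1108.968 × 4.07 = 4513 J
n(KNO₃) = 15.1 / 101.1 = 0.1494 mol
Temperature fell, so q_rxn = +|q_surr| = 4.513 kJ
ΔH = q_rxn / n = 30.21 kJ/mol

ΔH = 30.2 kJ/mol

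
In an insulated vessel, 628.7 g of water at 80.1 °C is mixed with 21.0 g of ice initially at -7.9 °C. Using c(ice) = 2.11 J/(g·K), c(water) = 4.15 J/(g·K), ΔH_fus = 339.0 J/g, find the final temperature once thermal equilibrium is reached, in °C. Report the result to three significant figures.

Heat to bring ice to 0 °C and melt it: q₁ = 21.0×2.11×7.9 + 21.0×339.0 = 7469.0 J
Heat the water can supply cooling to 0 °C: 628.7×4.15×80.1 = 208989 J > q₁, so all ice melts.
Energy balance: 628.7×4.15×(80.1 − T) = 7469.0 + 21.0×4.15×(T − 0)
2609.105(80.1 − T) = 7469.0 + 87.15 T
208989 − 7469.0 = 2696.255 T
T = 201520.0 / 2696.255 = 74.74 °C

T_f = 74.7 °C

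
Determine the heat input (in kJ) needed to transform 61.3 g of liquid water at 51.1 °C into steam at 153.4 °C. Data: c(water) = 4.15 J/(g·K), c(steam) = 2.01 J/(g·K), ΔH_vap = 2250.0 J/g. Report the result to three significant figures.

q1 (heat water 51.1→100.0 °C): 61.3 × 4.15 × 48.9 = 12440 J
q2 (vaporize at 100 °C): 61.3 × 2250.0 = 137925 J
q3 (heat steam 100.0→153.4 °C): 61.3 × 2.01 × 53.4 = 6580 J
Total: 12440 + 137925 + 6580 = 156945 J = 157 kJ

q = 157 kJ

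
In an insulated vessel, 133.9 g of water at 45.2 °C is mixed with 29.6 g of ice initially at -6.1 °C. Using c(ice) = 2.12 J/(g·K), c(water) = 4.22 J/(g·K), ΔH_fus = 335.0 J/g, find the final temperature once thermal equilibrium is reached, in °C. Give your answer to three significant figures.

T_f = 22.1 °C

Heat to bring ice to 0 °C and melt it: q₁ = 29.6×2.12×6.1 + 29.6×335.0 = 10299 J
Heat the water can supply cooling to 0 °C: 133.9×4.22×45.2 = 25540.6 J > q₁, so all ice melts.
Energy balance: 133.9×4.22×(45.2 − T) = 10299 + 29.6×4.22×(T − 0)
565.058(45.2 − T) = 10299 + 124.912 T
25540.6 − 10299 = 689.970 T
T = 15241.6 / 689.970 = 22.09 °C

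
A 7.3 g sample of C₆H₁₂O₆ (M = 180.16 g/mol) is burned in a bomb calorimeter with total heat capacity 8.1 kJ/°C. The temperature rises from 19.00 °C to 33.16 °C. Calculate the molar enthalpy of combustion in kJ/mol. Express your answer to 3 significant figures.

ΔT = 33.16 − 19.00 = 14.16 °C
q_cal = C_cal × ΔT = 8.1 × 14.16 = 114.696 kJ
n = 7.3 / 180.16 = 0.04052 mol
q_rxn = −q_cal = -114.696 kJ
ΔH = -114.696 / 0.04052 = -2831 kJ/mol

ΔH = -2830 kJ/mol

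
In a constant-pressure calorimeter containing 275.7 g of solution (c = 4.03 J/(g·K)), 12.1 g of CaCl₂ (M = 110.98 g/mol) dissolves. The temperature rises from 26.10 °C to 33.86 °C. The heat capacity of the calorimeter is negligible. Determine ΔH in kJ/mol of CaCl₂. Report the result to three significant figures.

ΔH = -79.1 kJ/mol

|ΔT| = |33.86 − 26.10| = 7.76 °C
|q_surr| = (275.7 × 4.03) × 7.76 = 1111.071 × 7.76 = 8622 J
n(CaCl₂) = 12.1 / 110.98 = 0.1090 mol
Temperature rose, so q_rxn = −|q_surr| = -8.622 kJ
ΔH = q_rxn / n = -79.10 kJ/mol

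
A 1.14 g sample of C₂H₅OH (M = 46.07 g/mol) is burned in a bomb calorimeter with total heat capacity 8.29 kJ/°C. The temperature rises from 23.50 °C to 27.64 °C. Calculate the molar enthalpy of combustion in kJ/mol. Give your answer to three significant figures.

ΔH = -1390 kJ/mol

ΔT = 27.64 − 23.50 = 4.14 °C
q_cal = C_cal × ΔT = 8.29 × 4.14 = 34.3206 kJ
n = 1.14 / 46.07 = 0.02474 mol
q_rxn = −q_cal = -34.3206 kJ
ΔH = -34.3206 / 0.02474 = -1387 kJ/mol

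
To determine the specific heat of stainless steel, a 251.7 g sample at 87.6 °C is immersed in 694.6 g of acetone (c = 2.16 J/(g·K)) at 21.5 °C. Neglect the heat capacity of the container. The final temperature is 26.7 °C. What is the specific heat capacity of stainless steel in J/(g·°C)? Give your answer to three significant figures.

c = 0.509 J/(g·°C)

q_gained = (694.6 × 2.16) × (26.7 − 21.5) = 7802 J
q_lost = 251.7 × c × (87.6 − 26.7) = 15328.53 c
Set equal: c = 7802 / 15328.53 = 0.509 J/(g·°C)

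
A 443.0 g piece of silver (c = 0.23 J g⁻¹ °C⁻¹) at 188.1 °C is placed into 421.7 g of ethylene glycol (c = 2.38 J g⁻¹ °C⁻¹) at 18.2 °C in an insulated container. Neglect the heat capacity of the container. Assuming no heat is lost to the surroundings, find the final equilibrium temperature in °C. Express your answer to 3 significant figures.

Heat lost by silver = heat gained by ethylene glycol.
(443.0)(0.23)(188.1 − T) = (421.7)(2.38)(T − 18.2)
101.89 (188.1 − T) = 1003.646 (T − 18.2)
19166 − 101.89 T = 1003.646 T − 18266
37432 = 1105.536 T
T = 33.86 °C

T_f = 33.9 °C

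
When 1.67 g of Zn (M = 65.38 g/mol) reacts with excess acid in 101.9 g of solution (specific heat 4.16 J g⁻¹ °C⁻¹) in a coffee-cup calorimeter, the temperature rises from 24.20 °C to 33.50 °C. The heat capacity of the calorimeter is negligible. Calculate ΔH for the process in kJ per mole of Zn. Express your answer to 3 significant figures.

|ΔT| = |33.50 − 24.20| = 9.30 °C
|q_surr| = (101.9 × 4.16) × 9.30 = 423.904 × 9.30 = 3942 J
n(Zn) = 1.67 / 65.38 = 0.02554 mol
Temperature rose, so q_rxn = −|q_surr| = -3.942 kJ
ΔH = q_rxn / n = -154.3 kJ/mol

ΔH = -154 kJ/mol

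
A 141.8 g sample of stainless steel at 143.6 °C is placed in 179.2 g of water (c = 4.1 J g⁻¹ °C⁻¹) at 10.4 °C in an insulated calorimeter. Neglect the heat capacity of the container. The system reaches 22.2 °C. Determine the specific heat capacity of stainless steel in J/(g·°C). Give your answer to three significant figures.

q_gained = (179.2 × 4.1) × (22.2 − 10.4) = 8670 J
q_lost = 141.8 × c × (143.6 − 22.2) = 17214.52 c
Set equal: c = 8670 / 17214.52 = 0.504 J/(g·°C)

c = 0.504 J/(g·°C)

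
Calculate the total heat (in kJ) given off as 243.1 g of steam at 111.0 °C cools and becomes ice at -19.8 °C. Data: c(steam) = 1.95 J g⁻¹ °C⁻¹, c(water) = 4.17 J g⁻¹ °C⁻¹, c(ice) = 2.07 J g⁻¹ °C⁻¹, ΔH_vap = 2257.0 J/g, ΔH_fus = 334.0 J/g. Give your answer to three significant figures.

q1 (cool steam 111.0→100 °C): 243.1 × 1.95 × 11.0 = 5214 J
q2 (condense at 100 °C): 243.1 × 2257.0 = 548677 J
q3 (cool water 100→0 °C): 243.1 × 4.17 × 100.0 = 101373 J
q4 (freeze at 0 °C): 243.1 × 334.0 = 81195 J
q5 (cool ice 0→-19.8 °C): 243.1 × 2.07 × 19.8 = 9964 J
Total: 5214 + 548677 + 101373 + 81195 + 9964 = 746423 J = 746 kJ

q = 746 kJ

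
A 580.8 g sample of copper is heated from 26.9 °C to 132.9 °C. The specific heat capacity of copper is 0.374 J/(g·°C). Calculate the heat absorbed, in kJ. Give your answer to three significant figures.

q = 23.0 kJ

q = m c ΔT = 580.8 × 0.374 × (132.9 − 26.9)
q = 580.8 × 0.374 × 106.0 = 23030 J = 23.0 kJ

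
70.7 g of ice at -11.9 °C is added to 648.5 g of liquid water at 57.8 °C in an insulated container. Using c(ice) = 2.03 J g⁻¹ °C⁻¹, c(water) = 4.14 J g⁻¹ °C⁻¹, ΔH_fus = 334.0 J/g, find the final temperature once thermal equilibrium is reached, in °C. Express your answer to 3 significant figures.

T_f = 43.6 °C

Heat to bring ice to 0 °C and melt it: q₁ = 70.7×2.03×11.9 + 70.7×334.0 = 25322 J
Heat the water can supply cooling to 0 °C: 648.5×4.14×57.8 = 155181 J > q₁, so all ice melts.
Energy balance: 648.5×4.14×(57.8 − T) = 25322 + 70.7×4.14×(T − 0)
2684.79(57.8 − T) = 25322 + 292.698 T
155181 − 25322 = 2977.488 T
T = 129859 / 2977.488 = 43.61 °C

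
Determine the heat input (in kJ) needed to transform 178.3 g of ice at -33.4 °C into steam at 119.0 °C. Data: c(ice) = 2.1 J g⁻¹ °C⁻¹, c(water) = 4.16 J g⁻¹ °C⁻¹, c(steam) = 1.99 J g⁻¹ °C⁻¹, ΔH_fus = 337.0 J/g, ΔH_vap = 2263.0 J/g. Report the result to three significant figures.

q1 (heat ice -33.4→0.0 °C): 178.3 × 2.1 × 33.4 = 12506 J
q2 (melt at 0 °C): 178.3 × 337.0 = 60087 J
q3 (heat water 0.0→100.0 °C): 178.3 × 4.16 × 100.0 = 74173 J
q4 (vaporize at 100 °C): 178.3 × 2263.0 = 403493 J
q5 (heat steam 100.0→119.0 °C): 178.3 × 1.99 × 19.0 = 6742 J
Total: 12506 + 60087 + 74173 + 403493 + 6742 = 557001 J = 557 kJ

q = 557 kJ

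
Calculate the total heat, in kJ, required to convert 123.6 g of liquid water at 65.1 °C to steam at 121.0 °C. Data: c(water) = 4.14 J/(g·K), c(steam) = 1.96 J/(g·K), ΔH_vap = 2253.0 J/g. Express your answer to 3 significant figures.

q1 (heat water 65.1→100.0 °C): 123.6 × 4.14 × 34.9 = 17858 J
q2 (vaporize at 100 °C): 123.6 × 2253.0 = 278471 J
q3 (heat steam 100.0→121.0 °C): 123.6 × 1.96 × 21.0 = 5087 J
Total: 17858 + 278471 + 5087 = 301416 J = 301 kJ

q = 301 kJ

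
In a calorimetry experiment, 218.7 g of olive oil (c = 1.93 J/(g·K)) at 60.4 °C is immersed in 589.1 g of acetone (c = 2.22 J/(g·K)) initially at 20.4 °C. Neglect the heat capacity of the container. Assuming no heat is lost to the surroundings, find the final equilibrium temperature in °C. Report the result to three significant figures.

T_f = 30.2 °C

Heat lost by olive oil = heat gained by acetone.
(218.7)(1.93)(60.4 − T) = (589.1)(2.22)(T − 20.4)
422.091 (60.4 − T) = 1307.802 (T − 20.4)
25494 − 422.091 T = 1307.802 T − 26679
52173 = 1729.893 T
T = 30.16 °C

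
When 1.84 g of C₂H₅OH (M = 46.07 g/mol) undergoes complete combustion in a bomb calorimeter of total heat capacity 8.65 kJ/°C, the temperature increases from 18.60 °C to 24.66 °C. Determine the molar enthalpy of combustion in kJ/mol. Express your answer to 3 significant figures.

ΔH = -1310 kJ/mol

ΔT = 24.66 − 18.60 = 6.06 °C
q_cal = C_cal × ΔT = 8.65 × 6.06 = 52.419 kJ
n = 1.84 / 46.07 = 0.03994 mol
q_rxn = −q_cal = -52.419 kJ
ΔH = -52.419 / 0.03994 = -1312 kJ/mol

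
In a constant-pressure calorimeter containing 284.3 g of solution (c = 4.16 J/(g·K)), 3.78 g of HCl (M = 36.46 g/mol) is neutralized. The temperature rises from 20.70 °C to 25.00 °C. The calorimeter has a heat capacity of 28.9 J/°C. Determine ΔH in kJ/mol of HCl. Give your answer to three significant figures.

|ΔT| = |25.00 − 20.70| = 4.30 °C
|q_surr| = (284.3 × 4.16 + 28.9) × 4.30 = 1211.588 × 4.30 = 5209.83 J
n(HCl) = 3.78 / 36.46 = 0.103675 mol
Temperature rose, so q_rxn = −|q_surr| = -5.20983 kJ
ΔH = q_rxn / n = -50.25 kJ/mol

ΔH = -50.3 kJ/mol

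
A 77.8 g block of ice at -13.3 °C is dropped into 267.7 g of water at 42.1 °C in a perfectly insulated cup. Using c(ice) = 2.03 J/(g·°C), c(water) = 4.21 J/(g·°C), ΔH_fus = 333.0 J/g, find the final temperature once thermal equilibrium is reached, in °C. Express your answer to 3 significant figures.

Heat to bring ice to 0 °C and melt it: q₁ = 77.8×2.03×13.3 + 77.8×333.0 = 28008 J
Heat the water can supply cooling to 0 °C: 267.7×4.21×42.1 = 47447.4 J > q₁, so all ice melts.
Energy balance: 267.7×4.21×(42.1 − T) = 28008 + 77.8×4.21×(T − 0)
1127.017(42.1 − T) = 28008 + 327.538 T
47447.4 − 28008 = 1454.555 T
T = 19439.4 / 1454.555 = 13.36 °C

T_f = 13.4 °C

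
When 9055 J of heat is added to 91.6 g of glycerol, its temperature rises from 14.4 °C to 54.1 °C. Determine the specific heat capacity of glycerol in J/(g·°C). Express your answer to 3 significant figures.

c = q / (m ΔT) = 9055 / (91.6 × 39.7)
c = 9055 / 3636.52 = 2.49 J/(g·°C)

c = 2.49 J/(g·°C)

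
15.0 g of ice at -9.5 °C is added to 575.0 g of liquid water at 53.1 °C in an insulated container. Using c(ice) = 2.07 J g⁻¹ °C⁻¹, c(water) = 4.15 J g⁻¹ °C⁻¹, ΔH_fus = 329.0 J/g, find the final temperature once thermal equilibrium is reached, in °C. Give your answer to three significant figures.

T_f = 49.6 °C

Heat to bring ice to 0 °C and melt it: q₁ = 15.0×2.07×9.5 + 15.0×329.0 = 5230.0 J
Heat the water can supply cooling to 0 °C: 575.0×4.15×53.1 = 126710 J > q₁, so all ice melts.
Energy balance: 575.0×4.15×(53.1 − T) = 5230.0 + 15.0×4.15×(T − 0)
2386.25(53.1 − T) = 5230.0 + 62.25 T
126710 − 5230.0 = 2448.50 T
T = 121480.0 / 2448.50 = 49.61 °C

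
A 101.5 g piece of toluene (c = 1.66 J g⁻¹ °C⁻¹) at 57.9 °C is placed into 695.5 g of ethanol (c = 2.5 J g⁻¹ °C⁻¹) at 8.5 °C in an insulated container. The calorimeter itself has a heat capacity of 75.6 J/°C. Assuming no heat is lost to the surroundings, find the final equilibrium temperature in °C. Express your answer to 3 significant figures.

T_f = 12.7 °C

Heat lost by toluene = heat gained by ethanol + calorimeter.
(101.5)(1.66)(57.9 − T) = [(695.5)(2.5) + 75.6](T − 8.5)
168.49 (57.9 − T) = 1814.35 (T − 8.5)
9755.6 − 168.49 T = 1814.35 T − 15422
25177.6 = 1982.84 T
T = 12.70 °C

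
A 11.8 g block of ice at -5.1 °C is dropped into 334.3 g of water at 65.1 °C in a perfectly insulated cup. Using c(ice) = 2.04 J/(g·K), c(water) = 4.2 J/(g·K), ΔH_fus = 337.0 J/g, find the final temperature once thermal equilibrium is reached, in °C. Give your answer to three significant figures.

T_f = 60.1 °C

Heat to bring ice to 0 °C and melt it: q₁ = 11.8×2.04×5.1 + 11.8×337.0 = 4099.4 J
Heat the water can supply cooling to 0 °C: 334.3×4.2×65.1 = 91404.3 J > q₁, so all ice melts.
Energy balance: 334.3×4.2×(65.1 − T) = 4099.4 + 11.8×4.2×(T − 0)
1404.06(65.1 − T) = 4099.4 + 49.56 T
91404.3 − 4099.4 = 1453.62 T
T = 87304.9 / 1453.62 = 60.06 °C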